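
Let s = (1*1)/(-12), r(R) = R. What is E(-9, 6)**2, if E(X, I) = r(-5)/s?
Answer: 3600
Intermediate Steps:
s = -1/12 (s = 1*(-1/12) = -1/12 ≈ -0.083333)
E(X, I) = 60 (E(X, I) = -5/(-1/12) = -5*(-12) = 60)
E(-9, 6)**2 = 60**2 = 3600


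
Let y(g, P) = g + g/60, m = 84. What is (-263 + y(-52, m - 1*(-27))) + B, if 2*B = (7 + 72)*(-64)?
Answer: -42658/15 ≈ -2843.9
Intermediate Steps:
B = -2528 (B = ((7 + 72)*(-64))/2 = (79*(-64))/2 = (½)*(-5056) = -2528)
y(g, P) = 61*g/60 (y(g, P) = g + g*(1/60) = g + g/60 = 61*g/60)
(-263 + y(-52, m - 1*(-27))) + B = (-263 + (61/60)*(-52)) - 2528 = (-263 - 793/15) - 2528 = -4738/15 - 2528 = -42658/15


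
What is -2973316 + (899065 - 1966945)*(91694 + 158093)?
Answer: -266745514876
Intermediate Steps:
-2973316 + (899065 - 1966945)*(91694 + 158093) = -2973316 - 1067880*249787 = -2973316 - 266742541560 = -266745514876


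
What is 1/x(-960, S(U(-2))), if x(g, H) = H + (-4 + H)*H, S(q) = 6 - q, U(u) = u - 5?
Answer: 1/130 ≈ 0.0076923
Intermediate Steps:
U(u) = -5 + u
x(g, H) = H + H*(-4 + H)
1/x(-960, S(U(-2))) = 1/((6 - (-5 - 2))*(-3 + (6 - (-5 - 2)))) = 1/((6 - 1*(-7))*(-3 + (6 - 1*(-7)))) = 1/((6 + 7)*(-3 + (6 + 7))) = 1/(13*(-3 + 13)) = 1/(13*10) = 1/130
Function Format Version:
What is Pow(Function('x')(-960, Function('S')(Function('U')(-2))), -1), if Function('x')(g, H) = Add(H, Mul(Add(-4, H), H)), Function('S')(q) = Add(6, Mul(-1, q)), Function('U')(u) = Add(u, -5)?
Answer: Rational(1, 130) ≈ 0.0076923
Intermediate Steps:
Function('U')(u) = Add(-5, u)
Function('x')(g, H) = Add(H, Mul(H, Add(-4, H)))
Pow(Function('x')(-960, Function('S')(Function('U')(-2))), -1) = Pow(Mul(Add(6, Mul(-1, Add(-5, -2))), Add(-3, Add(6, Mul(-1, Add(-5, -2))))), -1) = Pow(Mul(Add(6, Mul(-1, -7)), Add(-3, Add(6, Mul(-1, -7)))), -1) = Pow(Mul(Add(6, 7), Add(-3, Add(6, 7))), -1) = Pow(Mul(13, Add(-3, 13)), -1) = Pow(Mul(13, 10), -1) = Pow(130, -1) = Rational(1, 130)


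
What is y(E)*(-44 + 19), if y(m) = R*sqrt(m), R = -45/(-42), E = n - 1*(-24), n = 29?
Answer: -375*sqrt(53)/14 ≈ -195.00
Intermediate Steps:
E = 53 (E = 29 - 1*(-24) = 29 + 24 = 53)
R = 15/14 (R = -45*(-1/42) = 15/14 ≈ 1.0714)
y(m) = 15*sqrt(m)/14
y(E)*(-44 + 19) = (15*sqrt(53)/14)*(-44 + 19) = (15*sqrt(53)/14)*(-25) = -375*sqrt(53)/14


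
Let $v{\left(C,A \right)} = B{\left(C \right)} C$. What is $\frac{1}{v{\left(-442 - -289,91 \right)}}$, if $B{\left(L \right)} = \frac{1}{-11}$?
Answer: $\frac{11}{153} \approx 0.071895$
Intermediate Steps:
$B{\left(L \right)} = - \frac{1}{11}$
$v{\left(C,A \right)} = - \frac{C}{11}$
$\frac{1}{v{\left(-442 - -289,91 \right)}} = \frac{1}{\left(- \frac{1}{11}\right) \left(-442 - -289\right)} = \frac{1}{\left(- \frac{1}{11}\right) \left(-442 + 289\right)} = \frac{1}{\left(- \frac{1}{11}\right) \left(-153\right)} = \frac{1}{\frac{153}{11}} = \frac{11}{153}$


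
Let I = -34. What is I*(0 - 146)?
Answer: 4964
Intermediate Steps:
I*(0 - 146) = -34*(0 - 146) = -34*(-146) = 4964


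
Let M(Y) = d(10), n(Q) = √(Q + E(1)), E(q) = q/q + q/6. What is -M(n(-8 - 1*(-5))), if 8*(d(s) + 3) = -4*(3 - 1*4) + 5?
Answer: 15/8 ≈ 1.8750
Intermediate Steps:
E(q) = 1 + q/6 (E(q) = 1 + q*(⅙) = 1 + q/6)
n(Q) = √(7/6 + Q) (n(Q) = √(Q + (1 + (⅙)*1)) = √(Q + (1 + ⅙)) = √(Q + 7/6) = √(7/6 + Q))
d(s) = -15/8 (d(s) = -3 + (-4*(3 - 1*4) + 5)/8 = -3 + (-4*(3 - 4) + 5)/8 = -3 + (-4*(-1) + 5)/8 = -3 + (4 + 5)/8 = -3 + (⅛)*9 = -3 + 9/8 = -15/8)
M(Y) = -15/8
-M(n(-8 - 1*(-5))) = -1*(-15/8) = 15/8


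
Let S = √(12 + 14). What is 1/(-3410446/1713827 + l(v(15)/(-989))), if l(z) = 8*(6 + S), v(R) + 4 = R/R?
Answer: 67570414443875/665164633488322 - 5874405971858*√26/332582316744161 ≈ 0.011520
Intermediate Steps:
S = √26 ≈ 5.0990
v(R) = -3 (v(R) = -4 + R/R = -4 + 1 = -3)
l(z) = 48 + 8*√26 (l(z) = 8*(6 + √26) = 48 + 8*√26)
1/(-3410446/1713827 + l(v(15)/(-989))) = 1/(-3410446/1713827 + (48 + 8*√26)) = 1/(78853250/1713827 + 8*√26)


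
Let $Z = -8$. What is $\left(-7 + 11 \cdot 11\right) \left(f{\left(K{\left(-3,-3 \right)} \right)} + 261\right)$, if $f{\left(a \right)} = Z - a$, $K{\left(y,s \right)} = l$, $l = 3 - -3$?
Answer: $28158$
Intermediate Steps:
$l = 6$ ($l = 3 + 3 = 6$)
$K{\left(y,s \right)} = 6$
$f{\left(a \right)} = -8 - a$
$\left(-7 + 11 \cdot 11\right) \left(f{\left(K{\left(-3,-3 \right)} \right)} + 261\right) = \left(-7 + 11 \cdot 11\right) \left(\left(-8 - 6\right) + 261\right) = \left(-7 + 121\right) \left(\left(-8 - 6\right) + 261\right) = 114 \left(-14 + 261\right) = 114 \cdot 247 = 28158$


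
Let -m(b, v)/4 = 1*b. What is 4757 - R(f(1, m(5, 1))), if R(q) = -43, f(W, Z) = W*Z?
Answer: 4800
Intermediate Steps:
m(b, v) = -4*b
4757 - R(f(1, m(5, 1))) = 4757 - 1*(-43) = 4757 + 43 = 4800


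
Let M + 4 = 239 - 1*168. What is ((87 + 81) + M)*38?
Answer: 8930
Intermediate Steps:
M = 67 (M = -4 + (239 - 1*168) = -4 + (239 - 168) = -4 + 71 = 67)
((87 + 81) + M)*38 = ((87 + 81) + 67)*38 = (168 + 67)*38 = 235*38 = 8930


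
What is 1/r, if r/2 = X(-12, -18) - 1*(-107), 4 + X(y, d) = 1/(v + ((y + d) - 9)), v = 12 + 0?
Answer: 27/5560 ≈ 0.0048561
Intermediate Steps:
v = 12
X(y, d) = -4 + 1/(3 + d + y) (X(y, d) = -4 + 1/(12 + ((y + d) - 9)) = -4 + 1/(12 + ((d + y) - 9)) = -4 + 1/(12 + (-9 + d + y)) = -4 + 1/(3 + d + y))
r = 5560/27 (r = 2*((-11 - 4*(-18) - 4*(-12))/(3 - 18 - 12) - 1*(-107)) = 2*((-11 + 72 + 48)/(-27) + 107) = 2*(-1/27*109 + 107) = 2*(-109/27 + 107) = 2*(2780/27) = 5560/27 ≈ 205.93)
1/r = 1/(5560/27) = 27/5560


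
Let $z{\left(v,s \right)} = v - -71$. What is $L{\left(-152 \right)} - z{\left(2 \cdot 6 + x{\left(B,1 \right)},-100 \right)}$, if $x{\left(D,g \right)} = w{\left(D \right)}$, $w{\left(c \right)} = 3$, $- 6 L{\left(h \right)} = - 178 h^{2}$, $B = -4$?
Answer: $\frac{2055998}{3} \approx 6.8533 \cdot 10^{5}$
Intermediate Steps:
$L{\left(h \right)} = \frac{89 h^{2}}{3}$ ($L{\left(h \right)} = - \frac{\left(-178\right) h^{2}}{6} = \frac{89 h^{2}}{3}$)
$x{\left(D,g \right)} = 3$
$z{\left(v,s \right)} = 71 + v$ ($z{\left(v,s \right)} = v + 71 = 71 + v$)
$L{\left(-152 \right)} - z{\left(2 \cdot 6 + x{\left(B,1 \right)},-100 \right)} = \frac{89 \left(-152\right)^{2}}{3} - \left(71 + \left(2 \cdot 6 + 3\right)\right) = \frac{89}{3} \cdot 23104 - \left(71 + \left(12 + 3\right)\right) = \frac{2056256}{3} - \left(71 + 15\right) = \frac{2056256}{3} - 86 = \frac{2055998}{3}$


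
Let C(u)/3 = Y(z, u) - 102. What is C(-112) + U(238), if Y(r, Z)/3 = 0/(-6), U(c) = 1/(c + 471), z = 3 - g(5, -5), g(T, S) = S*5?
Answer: -216953/709 ≈ -306.00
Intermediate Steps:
g(T, S) = 5*S
z = 28 (z = 3 - 5*(-5) = 3 - 1*(-25) = 3 + 25 = 28)
U(c) = 1/(471 + c)
Y(r, Z) = 0 (Y(r, Z) = 3*(0/(-6)) = 3*(0*(-⅙)) = 3*0 = 0)
C(u) = -306 (C(u) = 3*(0 - 102) = 3*(-102) = -306)
C(-112) + U(238) = -306 + 1/(471 + 238) = -306 + 1/709 = -216953/709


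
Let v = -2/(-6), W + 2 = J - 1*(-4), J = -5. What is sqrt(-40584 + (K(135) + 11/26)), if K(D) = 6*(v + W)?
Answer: I*sqrt(27445314)/26 ≈ 201.49*I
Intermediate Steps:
W = -3 (W = -2 + (-5 - 1*(-4)) = -2 + (-5 + 4) = -2 - 1 = -3)
v = 1/3 (v = -2*(-1/6) = 1/3 ≈ 0.33333)
K(D) = -16 (K(D) = 6*(1/3 - 3) = 6*(-8/3) = -16)
sqrt(-40584 + (K(135) + 11/26)) = sqrt(-40584 + (-16 + 11/26)) = sqrt(-40584 - 405/26) = sqrt(-1055589/26) = I*sqrt(27445314)/26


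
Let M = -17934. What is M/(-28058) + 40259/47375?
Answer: 989605136/664623875 ≈ 1.4890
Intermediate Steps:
M/(-28058) + 40259/47375 = -17934/(-28058) + 40259/47375 = -17934*(-1/28058) + 40259*(1/47375) = 8967/14029 + 40259/47375 = 989605136/664623875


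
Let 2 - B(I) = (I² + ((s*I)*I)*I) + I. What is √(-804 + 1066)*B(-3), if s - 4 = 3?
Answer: 185*√262 ≈ 2994.5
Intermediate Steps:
s = 7 (s = 4 + 3 = 7)
B(I) = 2 - I - I² - 7*I³ (B(I) = 2 - ((I² + ((7*I)*I)*I) + I) = 2 - ((I² + (7*I²)*I) + I) = 2 - ((I² + 7*I³) + I) = 2 - (I + I² + 7*I³) = 2 + (-I - I² - 7*I³) = 2 - I - I² - 7*I³)
√(-804 + 1066)*B(-3) = √(-804 + 1066)*(2 - 1*(-3) - 1*(-3)² - 7*(-3)³) = √262*(2 + 3 - 1*9 - 7*(-27)) = √262*(2 + 3 - 9 + 189) = √262*185 = 185*√262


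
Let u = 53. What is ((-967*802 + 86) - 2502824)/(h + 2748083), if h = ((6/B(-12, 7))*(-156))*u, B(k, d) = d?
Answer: -22947904/19186973 ≈ -1.1960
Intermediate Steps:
h = -49608/7 (h = ((6/7)*(-156))*53 = -936/7*53 = -49608/7 ≈ -7086.9)
((-967*802 + 86) - 2502824)/(h + 2748083) = ((-967*802 + 86) - 2502824)/(-49608/7 + 2748083) = ((-775534 + 86) - 2502824)/(19186973/7) = (-775448 - 2502824)*(7/19186973) = -3278272*7/19186973 = -22947904/19186973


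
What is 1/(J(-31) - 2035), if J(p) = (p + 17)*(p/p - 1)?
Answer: -1/2035 ≈ -0.00049140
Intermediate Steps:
J(p) = 0 (J(p) = (17 + p)*(1 - 1) = (17 + p)*0 = 0)
1/(J(-31) - 2035) = 1/(0 - 2035) = 1/(-2035) = -1/2035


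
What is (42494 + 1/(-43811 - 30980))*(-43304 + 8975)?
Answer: -109103355121737/74791 ≈ -1.4588e+9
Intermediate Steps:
(42494 + 1/(-43811 - 30980))*(-43304 + 8975) = (42494 + 1/(-74791))*(-34329) = (42494 - 1/74791)*(-34329) = (3178168753/74791)*(-34329) = -109103355121737/74791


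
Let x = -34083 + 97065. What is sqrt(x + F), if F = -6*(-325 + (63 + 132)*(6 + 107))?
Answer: I*sqrt(67278) ≈ 259.38*I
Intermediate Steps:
x = 62982
F = -130260 (F = -6*(-325 + 195*113) = -6*(-325 + 22035) = -6*21710 = -130260)
sqrt(x + F) = sqrt(62982 - 130260) = sqrt(-67278) = I*sqrt(67278)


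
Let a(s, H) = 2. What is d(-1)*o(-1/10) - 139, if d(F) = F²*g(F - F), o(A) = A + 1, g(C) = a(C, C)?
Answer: -686/5 ≈ -137.20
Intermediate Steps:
g(C) = 2
o(A) = 1 + A
d(F) = 2*F² (d(F) = F²*2 = 2*F²)
d(-1)*o(-1/10) - 139 = (2*(-1)²)*(1 - 1/10) - 139 = (2*1)*(1 - 1*⅒) - 139 = 2*(1 - ⅒) - 139 = 2*(9/10) - 139 = 9/5 - 139 = -686/5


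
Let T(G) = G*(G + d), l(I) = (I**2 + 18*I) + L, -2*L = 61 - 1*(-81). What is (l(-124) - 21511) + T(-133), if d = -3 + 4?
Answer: 9118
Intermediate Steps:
L = -71 (L = -(61 - 1*(-81))/2 = -(61 + 81)/2 = -1/2*142 = -71)
d = 1
l(I) = -71 + I**2 + 18*I (l(I) = (I**2 + 18*I) - 71 = -71 + I**2 + 18*I)
T(G) = G*(1 + G) (T(G) = G*(G + 1) = G*(1 + G))
(l(-124) - 21511) + T(-133) = ((-71 + (-124)**2 + 18*(-124)) - 21511) - 133*(1 - 133) = ((-71 + 15376 - 2232) - 21511) - 133*(-132) = (13073 - 21511) + 17556 = -8438 + 17556 = 9118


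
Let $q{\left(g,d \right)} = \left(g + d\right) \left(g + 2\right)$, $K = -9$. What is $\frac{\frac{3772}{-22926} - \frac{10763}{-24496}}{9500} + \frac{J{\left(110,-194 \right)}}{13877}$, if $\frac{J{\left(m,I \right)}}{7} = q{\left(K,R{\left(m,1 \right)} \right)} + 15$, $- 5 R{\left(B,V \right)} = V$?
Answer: $\frac{1483710643838801}{37017975132312000} \approx 0.040081$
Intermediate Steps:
$R{\left(B,V \right)} = - \frac{V}{5}$
$q{\left(g,d \right)} = \left(2 + g\right) \left(d + g\right)$ ($q{\left(g,d \right)} = \left(d + g\right) \left(2 + g\right) = \left(2 + g\right) \left(d + g\right)$)
$J{\left(m,I \right)} = \frac{2779}{5}$ ($J{\left(m,I \right)} = 7 \left(\left(\left(-9\right)^{2} + 2 \left(\left(- \frac{1}{5}\right) 1\right) + 2 \left(-9\right) + \left(- \frac{1}{5}\right) 1 \left(-9\right)\right) + 15\right) = 7 \left(\left(81 + 2 \left(- \frac{1}{5}\right) - 18 - - \frac{9}{5}\right) + 15\right) = 7 \left(\left(81 - \frac{2}{5} - 18 + \frac{9}{5}\right) + 15\right) = 7 \left(\frac{322}{5} + 15\right) = 7 \cdot \frac{397}{5} = \frac{2779}{5}$)
$\frac{\frac{3772}{-22926} - \frac{10763}{-24496}}{9500} + \frac{J{\left(110,-194 \right)}}{13877} = \frac{\frac{3772}{-22926} - \frac{10763}{-24496}}{9500} + \frac{2779}{5 \cdot 13877} = \left(3772 \left(- \frac{1}{22926}\right) - - \frac{10763}{24496}\right) \frac{1}{9500} + \frac{2779}{5} \cdot \frac{1}{13877} = \left(- \frac{1886}{11463} + \frac{10763}{24496}\right) \frac{1}{9500} + \frac{2779}{69385} = \frac{77176813}{280797648} \cdot \frac{1}{9500} + \frac{2779}{69385} = \frac{77176813}{2667577656000} + \frac{2779}{69385} = \frac{1483710643838801}{37017975132312000}$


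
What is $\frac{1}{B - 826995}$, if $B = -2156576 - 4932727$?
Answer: $- \frac{1}{7916298} \approx -1.2632 \cdot 10^{-7}$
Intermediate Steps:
$B = -7089303$
$\frac{1}{B - 826995} = \frac{1}{-7089303 - 826995} = \frac{1}{-7916298} = - \frac{1}{7916298}$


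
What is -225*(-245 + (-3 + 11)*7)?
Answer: 42525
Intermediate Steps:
-225*(-245 + (-3 + 11)*7) = -225*(-245 + 8*7) = -225*(-245 + 56) = -225*(-189) = 42525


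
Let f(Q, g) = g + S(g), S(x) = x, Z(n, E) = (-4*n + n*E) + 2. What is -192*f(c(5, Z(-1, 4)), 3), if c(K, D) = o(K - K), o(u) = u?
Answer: -1152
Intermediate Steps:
Z(n, E) = 2 - 4*n + E*n (Z(n, E) = (-4*n + E*n) + 2 = 2 - 4*n + E*n)
c(K, D) = 0 (c(K, D) = K - K = 0)
f(Q, g) = 2*g (f(Q, g) = g + g = 2*g)
-192*f(c(5, Z(-1, 4)), 3) = -384*3 = -192*6 = -1152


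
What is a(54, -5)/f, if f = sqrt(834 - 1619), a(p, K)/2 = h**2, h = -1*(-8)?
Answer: -128*I*sqrt(785)/785 ≈ -4.5685*I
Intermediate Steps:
h = 8
a(p, K) = 128 (a(p, K) = 2*8**2 = 2*64 = 128)
f = I*sqrt(785) (f = sqrt(-785) = I*sqrt(785) ≈ 28.018*I)
a(54, -5)/f = 128/((I*sqrt(785))) = 128*(-I*sqrt(785)/785) = -128*I*sqrt(785)/785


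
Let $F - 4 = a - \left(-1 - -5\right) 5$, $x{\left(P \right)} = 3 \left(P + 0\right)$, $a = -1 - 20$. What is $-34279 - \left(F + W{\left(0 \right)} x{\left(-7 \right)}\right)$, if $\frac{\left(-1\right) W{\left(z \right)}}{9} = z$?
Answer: $-34242$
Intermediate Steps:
$W{\left(z \right)} = - 9 z$
$a = -21$ ($a = -1 - 20 = -21$)
$x{\left(P \right)} = 3 P$
$F = -37$ ($F = 4 - \left(21 + \left(-1 - -5\right) 5\right) = 4 - \left(21 + \left(-1 + 5\right) 5\right) = 4 - \left(21 + 4 \cdot 5\right) = 4 - 41 = -37$)
$-34279 - \left(F + W{\left(0 \right)} x{\left(-7 \right)}\right) = -34279 - \left(-37 + \left(-9\right) 0 \cdot 3 \left(-7\right)\right) = -34279 - \left(-37 + 0 \left(-21\right)\right) = -34279 - \left(-37 + 0\right) = -34279 - -37 = -34279 + 37 = -34242$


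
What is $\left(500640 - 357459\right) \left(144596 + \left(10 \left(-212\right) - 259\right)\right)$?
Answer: $20362772277$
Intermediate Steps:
$\left(500640 - 357459\right) \left(144596 + \left(10 \left(-212\right) - 259\right)\right) = 143181 \left(144596 - 2379\right) = 143181 \cdot 142217 = 20362772277$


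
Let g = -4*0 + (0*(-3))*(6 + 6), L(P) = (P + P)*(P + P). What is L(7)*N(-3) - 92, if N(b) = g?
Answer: -92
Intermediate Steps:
L(P) = 4*P² (L(P) = (2*P)*(2*P) = 4*P²)
g = 0 (g = 0 + 0*12 = 0 + 0 = 0)
N(b) = 0
L(7)*N(-3) - 92 = (4*7²)*0 - 92 = (4*49)*0 - 92 = 196*0 - 92 = 0 - 92 = -92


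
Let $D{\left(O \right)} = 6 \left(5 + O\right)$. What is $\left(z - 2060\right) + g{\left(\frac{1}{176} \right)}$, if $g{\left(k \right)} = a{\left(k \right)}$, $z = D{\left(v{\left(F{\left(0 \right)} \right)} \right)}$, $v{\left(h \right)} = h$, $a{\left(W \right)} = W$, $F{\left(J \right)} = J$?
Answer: $- \frac{357279}{176} \approx -2030.0$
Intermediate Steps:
$D{\left(O \right)} = 30 + 6 O$
$z = 30$ ($z = 30 + 6 \cdot 0 = 30 + 0 = 30$)
$g{\left(k \right)} = k$
$\left(z - 2060\right) + g{\left(\frac{1}{176} \right)} = \left(30 - 2060\right) + \frac{1}{176} = -2030 + \frac{1}{176} = - \frac{357279}{176}$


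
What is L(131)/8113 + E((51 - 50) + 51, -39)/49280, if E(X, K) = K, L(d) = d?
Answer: 877039/57115520 ≈ 0.015356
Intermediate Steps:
L(131)/8113 + E((51 - 50) + 51, -39)/49280 = 131/8113 - 39/49280 = 877039/57115520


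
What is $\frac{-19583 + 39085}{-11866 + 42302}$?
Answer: $\frac{1393}{2174} \approx 0.64075$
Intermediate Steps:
$\frac{-19583 + 39085}{-11866 + 42302} = \frac{19502}{30436} = 19502 \cdot \frac{1}{30436} = \frac{1393}{2174}$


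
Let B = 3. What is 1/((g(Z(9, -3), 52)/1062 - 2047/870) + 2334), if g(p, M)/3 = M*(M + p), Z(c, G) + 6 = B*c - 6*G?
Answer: 51330/120369587 ≈ 0.00042644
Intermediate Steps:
Z(c, G) = -6 - 6*G + 3*c (Z(c, G) = -6 + (3*c - 6*G) = -6 + (-6*G + 3*c) = -6 - 6*G + 3*c)
g(p, M) = 3*M*(M + p) (g(p, M) = 3*(M*(M + p)) = 3*M*(M + p))
1/((g(Z(9, -3), 52)/1062 - 2047/870) + 2334) = 1/(((3*52*(52 + (-6 - 6*(-3) + 3*9)))/1062 - 2047/870) + 2334) = 1/(((3*52*(52 + (-6 + 18 + 27)))*(1/1062) - 2047*1/870) + 2334) = 1/(((3*52*(52 + 39))*(1/1062) - 2047/870) + 2334) = 1/(((3*52*91)*(1/1062) - 2047/870) + 2334) = 1/((14196*(1/1062) - 2047/870) + 2334) = 1/((2366/177 - 2047/870) + 2334) = 1/(565367/51330 + 2334) = 1/(120369587/51330) = 51330/120369587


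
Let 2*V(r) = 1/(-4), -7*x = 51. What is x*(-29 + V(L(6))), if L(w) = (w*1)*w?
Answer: 11883/56 ≈ 212.20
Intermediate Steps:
x = -51/7 (x = -1/7*51 = -51/7 ≈ -7.2857)
L(w) = w**2 (L(w) = w*w = w**2)
V(r) = -1/8 (V(r) = (1/2)/(-4) = (1/2)*(-1/4) = -1/8)
x*(-29 + V(L(6))) = -51*(-29 - 1/8)/7 = -51/7*(-233/8) = 11883/56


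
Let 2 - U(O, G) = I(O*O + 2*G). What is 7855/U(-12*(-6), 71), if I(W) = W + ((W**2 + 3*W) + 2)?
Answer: -1571/5677516 ≈ -0.00027671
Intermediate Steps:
I(W) = 2 + W**2 + 4*W (I(W) = W + (2 + W**2 + 3*W) = 2 + W**2 + 4*W)
U(O, G) = -(O**2 + 2*G)**2 - 8*G - 4*O**2 (U(O, G) = 2 - (2 + (O*O + 2*G)**2 + 4*(O*O + 2*G)) = 2 - (2 + (O**2 + 2*G)**2 + 4*(O**2 + 2*G)) = 2 - (2 + (O**2 + 2*G)**2 + (4*O**2 + 8*G)) = 2 - (2 + (O**2 + 2*G)**2 + 4*O**2 + 8*G) = 2 + (-2 - (O**2 + 2*G)**2 - 8*G - 4*O**2) = -(O**2 + 2*G)**2 - 8*G - 4*O**2)
7855/U(-12*(-6), 71) = 7855/(-((-12*(-6))**2 + 2*71)**2 - 8*71 - 4*(-12*(-6))**2) = 7855/(-(72**2 + 142)**2 - 568 - 4*72**2) = 7855/(-(5184 + 142)**2 - 568 - 4*5184) = 7855/(-1*5326**2 - 568 - 20736) = 7855/(-1*28366276 - 568 - 20736) = 7855/(-28366276 - 568 - 20736) = 7855/(-28387580) = 7855*(-1/28387580) = -1571/5677516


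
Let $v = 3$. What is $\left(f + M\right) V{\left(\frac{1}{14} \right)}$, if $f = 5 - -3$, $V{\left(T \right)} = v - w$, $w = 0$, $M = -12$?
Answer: $-12$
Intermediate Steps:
$V{\left(T \right)} = 3$ ($V{\left(T \right)} = 3 - 0 = 3 + 0 = 3$)
$f = 8$ ($f = 5 + 3 = 8$)
$\left(f + M\right) V{\left(\frac{1}{14} \right)} = \left(8 - 12\right) 3 = \left(-4\right) 3 = -12$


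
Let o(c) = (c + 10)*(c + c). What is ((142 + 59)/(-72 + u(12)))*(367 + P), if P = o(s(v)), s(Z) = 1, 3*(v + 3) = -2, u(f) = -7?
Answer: -78189/79 ≈ -989.73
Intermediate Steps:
v = -11/3 (v = -3 + (⅓)*(-2) = -3 - ⅔ = -11/3 ≈ -3.6667)
o(c) = 2*c*(10 + c) (o(c) = (10 + c)*(2*c) = 2*c*(10 + c))
P = 22 (P = 2*1*(10 + 1) = 2*1*11 = 22)
((142 + 59)/(-72 + u(12)))*(367 + P) = ((142 + 59)/(-72 - 7))*(367 + 22) = (201/(-79))*389 = (201*(-1/79))*389 = -201/79*389 = -78189/79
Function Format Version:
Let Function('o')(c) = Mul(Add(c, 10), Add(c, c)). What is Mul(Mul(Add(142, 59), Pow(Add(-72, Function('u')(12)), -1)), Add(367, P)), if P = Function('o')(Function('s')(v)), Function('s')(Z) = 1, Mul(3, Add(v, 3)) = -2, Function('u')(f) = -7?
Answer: Rational(-78189, 79) ≈ -989.73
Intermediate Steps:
v = Rational(-11, 3) (v = Add(-3, Mul(Rational(1, 3), -2)) = Add(-3, Rational(-2, 3)) = Rational(-11, 3) ≈ -3.6667)
Function('o')(c) = Mul(2, c, Add(10, c)) (Function('o')(c) = Mul(Add(10, c), Mul(2, c)) = Mul(2, c, Add(10, c)))
P = 22 (P = Mul(2, 1, Add(10, 1)) = Mul(2, 1, 11) = 22)
Mul(Mul(Add(142, 59), Pow(Add(-72, Function('u')(12)), -1)), Add(367, P)) = Mul(Mul(Add(142, 59), Pow(Add(-72, -7), -1)), Add(367, 22)) = Mul(Mul(201, Pow(-79, -1)), 389) = Mul(Mul(201, Rational(-1, 79)), 389) = Mul(Rational(-201, 79), 389) = Rational(-78189, 79)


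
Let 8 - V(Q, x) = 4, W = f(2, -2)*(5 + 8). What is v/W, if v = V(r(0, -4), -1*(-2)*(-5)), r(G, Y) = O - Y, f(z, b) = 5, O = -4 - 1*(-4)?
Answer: 4/65 ≈ 0.061538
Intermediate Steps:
O = 0 (O = -4 + 4 = 0)
W = 65 (W = 5*(5 + 8) = 5*13 = 65)
r(G, Y) = -Y (r(G, Y) = 0 - Y = -Y)
V(Q, x) = 4 (V(Q, x) = 8 - 1*4 = 8 - 4 = 4)
v = 4
v/W = 4/65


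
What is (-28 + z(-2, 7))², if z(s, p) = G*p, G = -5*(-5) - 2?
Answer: 17689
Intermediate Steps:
G = 23 (G = 25 - 2 = 23)
z(s, p) = 23*p
(-28 + z(-2, 7))² = (-28 + 23*7)² = (-28 + 161)² = 133² = 17689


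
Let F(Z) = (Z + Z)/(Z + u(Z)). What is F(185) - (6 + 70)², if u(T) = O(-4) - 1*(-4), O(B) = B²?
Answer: -236742/41 ≈ -5774.2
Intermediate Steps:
u(T) = 20 (u(T) = (-4)² - 1*(-4) = 16 + 4 = 20)
F(Z) = 2*Z/(20 + Z) (F(Z) = (Z + Z)/(Z + 20) = (2*Z)/(20 + Z) = 2*Z/(20 + Z))
F(185) - (6 + 70)² = 2*185/(20 + 185) - (6 + 70)² = 2*185/205 - 1*76² = 2*185*(1/205) - 1*5776 = 74/41 - 5776 = -236742/41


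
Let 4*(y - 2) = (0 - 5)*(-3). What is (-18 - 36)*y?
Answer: -621/2 ≈ -310.50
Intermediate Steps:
y = 23/4 (y = 2 + ((0 - 5)*(-3))/4 = 2 + (-5*(-3))/4 = 2 + (¼)*15 = 2 + 15/4 = 23/4 ≈ 5.7500)
(-18 - 36)*y = (-18 - 36)*(23/4) = -54*23/4 = -621/2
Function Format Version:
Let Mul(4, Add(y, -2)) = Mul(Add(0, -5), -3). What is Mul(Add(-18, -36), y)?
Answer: Rational(-621, 2) ≈ -310.50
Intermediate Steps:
y = Rational(23, 4) (y = Add(2, Mul(Rational(1, 4), Mul(Add(0, -5), -3))) = Add(2, Mul(Rational(1, 4), Mul(-5, -3))) = Add(2, Mul(Rational(1, 4), 15)) = Add(2, Rational(15, 4)) = Rational(23, 4) ≈ 5.7500)
Mul(Add(-18, -36), y) = Mul(Add(-18, -36), Rational(23, 4)) = Mul(-54, Rational(23, 4)) = Rational(-621, 2)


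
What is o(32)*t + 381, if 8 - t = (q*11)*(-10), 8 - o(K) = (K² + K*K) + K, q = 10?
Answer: -2295395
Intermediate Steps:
o(K) = 8 - K - 2*K² (o(K) = 8 - ((K² + K*K) + K) = 8 - ((K² + K²) + K) = 8 - (2*K² + K) = 8 - (K + 2*K²) = 8 + (-K - 2*K²) = 8 - K - 2*K²)
t = 1108 (t = 8 - 10*11*(-10) = 8 - 110*(-10) = 8 - 1*(-1100) = 8 + 1100 = 1108)
o(32)*t + 381 = (8 - 1*32 - 2*32²)*1108 + 381 = (8 - 32 - 2*1024)*1108 + 381 = (8 - 32 - 2048)*1108 + 381 = -2072*1108 + 381 = -2295776 + 381 = -2295395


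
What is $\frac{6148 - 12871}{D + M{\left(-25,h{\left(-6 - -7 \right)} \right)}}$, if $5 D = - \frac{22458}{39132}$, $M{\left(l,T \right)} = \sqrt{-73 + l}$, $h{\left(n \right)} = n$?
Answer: $\frac{820604203290}{104228395849} + \frac{50045236838100 i \sqrt{2}}{104228395849} \approx 7.8731 + 679.03 i$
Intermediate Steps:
$D = - \frac{3743}{32610}$ ($D = \frac{\left(-22458\right) \frac{1}{39132}}{5} = \frac{1}{5} \left(- \frac{3743}{6522}\right) = - \frac{3743}{32610} \approx -0.11478$)
$\frac{6148 - 12871}{D + M{\left(-25,h{\left(-6 - -7 \right)} \right)}} = \frac{6148 - 12871}{- \frac{3743}{32610} + \sqrt{-73 - 25}} = - \frac{6723}{- \frac{3743}{32610} + \sqrt{-98}} = - \frac{6723}{- \frac{3743}{32610} + 7 i \sqrt{2}}$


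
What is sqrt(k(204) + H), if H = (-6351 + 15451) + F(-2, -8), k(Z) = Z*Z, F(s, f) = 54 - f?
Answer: 3*sqrt(5642) ≈ 225.34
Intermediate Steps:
k(Z) = Z**2
H = 9162 (H = (-6351 + 15451) + (54 - 1*(-8)) = 9100 + (54 + 8) = 9100 + 62 = 9162)
sqrt(k(204) + H) = sqrt(204**2 + 9162) = sqrt(41616 + 9162) = sqrt(50778) = 3*sqrt(5642)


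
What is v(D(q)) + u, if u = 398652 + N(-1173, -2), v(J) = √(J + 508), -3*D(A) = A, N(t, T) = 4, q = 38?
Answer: 398656 + √4458/3 ≈ 3.9868e+5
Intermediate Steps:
D(A) = -A/3
v(J) = √(508 + J)
u = 398656 (u = 398652 + 4 = 398656)
v(D(q)) + u = √(508 - ⅓*38) + 398656 = √(508 - 38/3) + 398656 = √(1486/3) + 398656 = √4458/3 + 398656 = 398656 + √4458/3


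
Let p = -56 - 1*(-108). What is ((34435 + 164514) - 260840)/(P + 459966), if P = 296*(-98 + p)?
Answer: -61891/446350 ≈ -0.13866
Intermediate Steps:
p = 52 (p = -56 + 108 = 52)
P = -13616 (P = 296*(-98 + 52) = 296*(-46) = -13616)
((34435 + 164514) - 260840)/(P + 459966) = ((34435 + 164514) - 260840)/(-13616 + 459966) = (198949 - 260840)/446350 = -61891*1/446350 = -61891/446350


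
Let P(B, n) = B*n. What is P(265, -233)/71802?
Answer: -61745/71802 ≈ -0.85993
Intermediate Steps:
P(265, -233)/71802 = (265*(-233))/71802 = -61745*1/71802 = -61745/71802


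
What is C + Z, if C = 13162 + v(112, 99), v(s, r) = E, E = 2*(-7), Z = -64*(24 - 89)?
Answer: 17308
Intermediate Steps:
Z = 4160 (Z = -64*(-65) = 4160)
E = -14
v(s, r) = -14
C = 13148 (C = 13162 - 14 = 13148)
C + Z = 13148 + 4160 = 17308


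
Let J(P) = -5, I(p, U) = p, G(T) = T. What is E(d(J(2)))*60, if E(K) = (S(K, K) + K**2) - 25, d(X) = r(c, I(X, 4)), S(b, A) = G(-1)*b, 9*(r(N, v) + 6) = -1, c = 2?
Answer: 29900/27 ≈ 1107.4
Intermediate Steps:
r(N, v) = -55/9 (r(N, v) = -6 + (1/9)*(-1) = -6 - 1/9 = -55/9)
S(b, A) = -b
d(X) = -55/9
E(K) = -25 + K**2 - K (E(K) = (-K + K**2) - 25 = (K**2 - K) - 25 = -25 + K**2 - K)
E(d(J(2)))*60 = (-25 + (-55/9)**2 - 1*(-55/9))*60 = (-25 + 3025/81 + 55/9)*60 = (1495/81)*60 = 29900/27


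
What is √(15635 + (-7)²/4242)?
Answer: √5741739102/606 ≈ 125.04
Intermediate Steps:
√(15635 + (-7)²/4242) = √(15635 + 49*(1/4242)) = √(15635 + 7/606) = √(9474817/606) = √5741739102/606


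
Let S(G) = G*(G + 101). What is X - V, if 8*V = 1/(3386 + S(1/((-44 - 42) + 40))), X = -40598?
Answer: -581373997205/14320262 ≈ -40598.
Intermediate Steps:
S(G) = G*(101 + G)
V = 529/14320262 (V = 1/(8*(3386 + (101 + 1/((-44 - 42) + 40))/((-44 - 42) + 40))) = 1/(8*(3386 + (101 + 1/(-86 + 40))/(-86 + 40))) = 1/(8*(3386 + (101 + 1/(-46))/(-46))) = 1/(8*(3386 - (101 - 1/46)/46)) = 1/(8*(3386 - 1/46*4645/46)) = 1/(8*(3386 - 4645/2116)) = 1/(8*(7160131/2116)) = (⅛)*(2116/7160131) = 529/14320262 ≈ 3.6941e-5)
X - V = -40598 - 1*529/14320262 = -40598 - 529/14320262 = -581373997205/14320262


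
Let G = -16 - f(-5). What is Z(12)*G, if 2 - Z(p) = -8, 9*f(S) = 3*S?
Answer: -430/3 ≈ -143.33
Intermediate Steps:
f(S) = S/3 (f(S) = (3*S)/9 = S/3)
Z(p) = 10 (Z(p) = 2 - 1*(-8) = 2 + 8 = 10)
G = -43/3 (G = -16 - (-5)/3 = -16 - 1*(-5/3) = -16 + 5/3 = -43/3 ≈ -14.333)
Z(12)*G = 10*(-43/3) = -430/3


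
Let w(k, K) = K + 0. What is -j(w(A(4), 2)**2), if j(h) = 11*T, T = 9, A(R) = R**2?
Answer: -99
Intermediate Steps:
w(k, K) = K
j(h) = 99 (j(h) = 11*9 = 99)
-j(w(A(4), 2)**2) = -1*99 = -99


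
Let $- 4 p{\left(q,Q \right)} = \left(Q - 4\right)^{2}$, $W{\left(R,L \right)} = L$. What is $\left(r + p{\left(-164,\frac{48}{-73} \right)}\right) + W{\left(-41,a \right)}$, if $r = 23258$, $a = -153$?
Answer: $\frac{123097645}{5329} \approx 23100.0$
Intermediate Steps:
$p{\left(q,Q \right)} = - \frac{\left(-4 + Q\right)^{2}}{4}$ ($p{\left(q,Q \right)} = - \frac{\left(Q - 4\right)^{2}}{4} = - \frac{\left(-4 + Q\right)^{2}}{4}$)
$\left(r + p{\left(-164,\frac{48}{-73} \right)}\right) + W{\left(-41,a \right)} = \left(23258 - \frac{\left(-4 + \frac{48}{-73}\right)^{2}}{4}\right) - 153 = \left(23258 - \frac{\left(-4 + 48 \left(- \frac{1}{73}\right)\right)^{2}}{4}\right) - 153 = \left(23258 - \frac{\left(-4 - \frac{48}{73}\right)^{2}}{4}\right) - 153 = \left(23258 - \frac{\left(- \frac{340}{73}\right)^{2}}{4}\right) - 153 = \left(23258 - \frac{28900}{5329}\right) - 153 = \frac{123912982}{5329} - 153 = \frac{123097645}{5329}$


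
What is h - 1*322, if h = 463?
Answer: 141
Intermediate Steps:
h - 1*322 = 463 - 1*322 = 463 - 322 = 141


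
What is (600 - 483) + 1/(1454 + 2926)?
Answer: 512461/4380 ≈ 117.00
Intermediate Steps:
(600 - 483) + 1/(1454 + 2926) = 117 + 1/4380 = 512461/4380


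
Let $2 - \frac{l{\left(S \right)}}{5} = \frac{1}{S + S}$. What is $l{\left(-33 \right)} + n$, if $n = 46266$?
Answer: $\frac{3054221}{66} \approx 46276.0$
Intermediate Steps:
$l{\left(S \right)} = 10 - \frac{5}{2 S}$ ($l{\left(S \right)} = 10 - \frac{5}{S + S} = 10 - \frac{5}{2 S}$)
$l{\left(-33 \right)} + n = \left(10 - \frac{5}{2 \left(-33\right)}\right) + 46266 = \left(10 - - \frac{5}{66}\right) + 46266 = \left(10 + \frac{5}{66}\right) + 46266 = \frac{665}{66} + 46266 = \frac{3054221}{66}$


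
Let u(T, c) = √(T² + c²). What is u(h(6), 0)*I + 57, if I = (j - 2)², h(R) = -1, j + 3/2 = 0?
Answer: 277/4 ≈ 69.250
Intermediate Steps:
j = -3/2 (j = -3/2 + 0 = -3/2 ≈ -1.5000)
I = 49/4 (I = (-3/2 - 2)² = (-7/2)² = 49/4 ≈ 12.250)
u(h(6), 0)*I + 57 = √((-1)² + 0²)*(49/4) + 57 = √(1 + 0)*(49/4) + 57 = √1*(49/4) + 57 = 1*(49/4) + 57 = 49/4 + 57 = 277/4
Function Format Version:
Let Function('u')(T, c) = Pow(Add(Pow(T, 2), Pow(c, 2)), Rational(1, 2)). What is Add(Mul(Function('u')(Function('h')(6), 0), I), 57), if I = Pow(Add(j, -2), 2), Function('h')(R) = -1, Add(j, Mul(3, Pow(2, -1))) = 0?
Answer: Rational(277, 4) ≈ 69.250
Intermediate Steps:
j = Rational(-3, 2) (j = Add(Rational(-3, 2), 0) = Rational(-3, 2) ≈ -1.5000)
I = Rational(49, 4) (I = Pow(Add(Rational(-3, 2), -2), 2) = Pow(Rational(-7, 2), 2) = Rational(49, 4) ≈ 12.250)
Add(Mul(Function('u')(Function('h')(6), 0), I), 57) = Add(Mul(Pow(Add(Pow(-1, 2), Pow(0, 2)), Rational(1, 2)), Rational(49, 4)), 57) = Add(Mul(Pow(Add(1, 0), Rational(1, 2)), Rational(49, 4)), 57) = Add(Mul(Pow(1, Rational(1, 2)), Rational(49, 4)), 57) = Add(Mul(1, Rational(49, 4)), 57) = Add(Rational(49, 4), 57) = Rational(277, 4)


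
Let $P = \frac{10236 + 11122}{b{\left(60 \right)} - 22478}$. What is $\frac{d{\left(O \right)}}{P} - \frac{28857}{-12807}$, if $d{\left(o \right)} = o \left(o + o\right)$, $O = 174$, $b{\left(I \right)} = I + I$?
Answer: $- \frac{2889629518051}{45588651} \approx -63385.0$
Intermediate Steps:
$b{\left(I \right)} = 2 I$
$d{\left(o \right)} = 2 o^{2}$ ($d{\left(o \right)} = o 2 o = 2 o^{2}$)
$P = - \frac{10679}{11179}$ ($P = \frac{10236 + 11122}{2 \cdot 60 - 22478} = \frac{21358}{120 - 22478} = \frac{21358}{-22358} = 21358 \left(- \frac{1}{22358}\right) = - \frac{10679}{11179} \approx -0.95527$)
$\frac{d{\left(O \right)}}{P} - \frac{28857}{-12807} = \frac{2 \cdot 174^{2}}{- \frac{10679}{11179}} - \frac{28857}{-12807} = 2 \cdot 30276 \left(- \frac{11179}{10679}\right) - - \frac{9619}{4269} = 60552 \left(- \frac{11179}{10679}\right) + \frac{9619}{4269} = - \frac{676910808}{10679} + \frac{9619}{4269} = - \frac{2889629518051}{45588651}$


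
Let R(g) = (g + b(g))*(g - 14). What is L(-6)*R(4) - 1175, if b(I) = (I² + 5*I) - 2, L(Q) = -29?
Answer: 9845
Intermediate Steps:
b(I) = -2 + I² + 5*I
R(g) = (-14 + g)*(-2 + g² + 6*g) (R(g) = (g + (-2 + g² + 5*g))*(g - 14) = (-2 + g² + 6*g)*(-14 + g) = (-14 + g)*(-2 + g² + 6*g))
L(-6)*R(4) - 1175 = -29*(28 + 4³ - 86*4 - 8*4²) - 1175 = -29*(28 + 64 - 344 - 8*16) - 1175 = -29*(28 + 64 - 344 - 128) - 1175 = -29*(-380) - 1175 = 11020 - 1175 = 9845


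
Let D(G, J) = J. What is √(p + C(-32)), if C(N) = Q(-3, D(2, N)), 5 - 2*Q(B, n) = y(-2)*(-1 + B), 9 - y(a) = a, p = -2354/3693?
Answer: √1301775114/7386 ≈ 4.8849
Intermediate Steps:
p = -2354/3693 (p = -2354*1/3693 = -2354/3693 ≈ -0.63742)
y(a) = 9 - a
Q(B, n) = 8 - 11*B/2 (Q(B, n) = 5/2 - (9 - 1*(-2))*(-1 + B)/2 = 5/2 - (9 + 2)*(-1 + B)/2 = 5/2 - 11*(-1 + B)/2 = 5/2 - (-11 + 11*B)/2 = 5/2 + (11/2 - 11*B/2) = 8 - 11*B/2)
C(N) = 49/2 (C(N) = 8 - 11/2*(-3) = 8 + 33/2 = 49/2)
√(p + C(-32)) = √(-2354/3693 + 49/2) = √(176249/7386) = √1301775114/7386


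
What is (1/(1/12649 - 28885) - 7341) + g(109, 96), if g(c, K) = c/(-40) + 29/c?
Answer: -2924527668139681/398249336760 ≈ -7343.5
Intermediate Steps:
g(c, K) = 29/c - c/40 (g(c, K) = c*(-1/40) + 29/c = -c/40 + 29/c = 29/c - c/40)
(1/(1/12649 - 28885) - 7341) + g(109, 96) = (1/(1/12649 - 28885) - 7341) + (29/109 - 1/40*109) = (1/(1/12649 - 28885) - 7341) + (29*(1/109) - 109/40) = (1/(-365366364/12649) - 7341) + (29/109 - 109/40) = (-12649/365366364 - 7341) - 10721/4360 = -2682154490773/365366364 - 10721/4360 = -2924527668139681/398249336760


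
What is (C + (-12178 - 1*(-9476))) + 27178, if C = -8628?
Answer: 15848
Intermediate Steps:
(C + (-12178 - 1*(-9476))) + 27178 = (-8628 + (-12178 - 1*(-9476))) + 27178 = (-8628 + (-12178 + 9476)) + 27178 = (-8628 - 2702) + 27178 = -11330 + 27178 = 15848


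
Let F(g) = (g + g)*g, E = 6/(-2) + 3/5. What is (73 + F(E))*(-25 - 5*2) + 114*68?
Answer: 23969/5 ≈ 4793.8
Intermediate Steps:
E = -12/5 (E = 6*(-½) + 3*(⅕) = -3 + ⅗ = -12/5 ≈ -2.4000)
F(g) = 2*g² (F(g) = (2*g)*g = 2*g²)
(73 + F(E))*(-25 - 5*2) + 114*68 = (73 + 2*(-12/5)²)*(-25 - 5*2) + 114*68 = (73 + 2*(144/25))*(-25 - 10) + 7752 = (73 + 288/25)*(-35) + 7752 = (2113/25)*(-35) + 7752 = -14791/5 + 7752 = 23969/5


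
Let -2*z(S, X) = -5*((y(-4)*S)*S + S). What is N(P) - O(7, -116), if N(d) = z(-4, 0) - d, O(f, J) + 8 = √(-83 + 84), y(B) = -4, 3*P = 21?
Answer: -170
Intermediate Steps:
P = 7 (P = (⅓)*21 = 7)
O(f, J) = -7 (O(f, J) = -8 + √(-83 + 84) = -8 + √1 = -8 + 1 = -7)
z(S, X) = -10*S² + 5*S/2 (z(S, X) = -(-5)*((-4*S)*S + S)/2 = -(-5)*(-4*S² + S)/2 = -(-5)*(S - 4*S²)/2 = -(-5*S + 20*S²)/2 = -10*S² + 5*S/2)
N(d) = -170 - d (N(d) = (5/2)*(-4)*(1 - 4*(-4)) - d = (5/2)*(-4)*(1 + 16) - d = (5/2)*(-4)*17 - d = -170 - d)
N(P) - O(7, -116) = (-170 - 1*7) - 1*(-7) = (-170 - 7) + 7 = -177 + 7 = -170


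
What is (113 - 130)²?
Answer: 289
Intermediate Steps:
(113 - 130)² = (-17)² = 289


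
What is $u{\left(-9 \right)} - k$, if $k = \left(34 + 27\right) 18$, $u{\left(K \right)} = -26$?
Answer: $-1124$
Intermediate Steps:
$k = 1098$ ($k = 61 \cdot 18 = 1098$)
$u{\left(-9 \right)} - k = -26 - 1098 = -1124$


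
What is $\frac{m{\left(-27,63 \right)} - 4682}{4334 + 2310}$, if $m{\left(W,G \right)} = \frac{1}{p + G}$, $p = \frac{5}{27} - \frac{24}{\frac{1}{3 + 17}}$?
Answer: $- \frac{52691255}{74771576} \approx -0.7047$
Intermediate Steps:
$p = - \frac{12955}{27}$ ($p = 5 \cdot \frac{1}{27} - \frac{24}{\frac{1}{20}} = \frac{5}{27} - 24 \frac{1}{\frac{1}{20}} = \frac{5}{27} - 480 = - \frac{12955}{27} \approx -479.81$)
$m{\left(W,G \right)} = \frac{1}{- \frac{12955}{27} + G}$
$\frac{m{\left(-27,63 \right)} - 4682}{4334 + 2310} = \frac{\frac{27}{-12955 + 27 \cdot 63} - 4682}{4334 + 2310} = \frac{\frac{27}{-12955 + 1701} - 4682}{6644} = \left(\frac{27}{-11254} - 4682\right) \frac{1}{6644} = \left(27 \left(- \frac{1}{11254}\right) - 4682\right) \frac{1}{6644} = \left(- \frac{27}{11254} - 4682\right) \frac{1}{6644} = \left(- \frac{52691255}{11254}\right) \frac{1}{6644} = - \frac{52691255}{74771576}$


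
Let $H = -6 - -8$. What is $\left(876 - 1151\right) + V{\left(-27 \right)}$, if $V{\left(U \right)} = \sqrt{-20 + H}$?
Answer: $-275 + 3 i \sqrt{2} \approx -275.0 + 4.2426 i$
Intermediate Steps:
$H = 2$ ($H = -6 + 8 = 2$)
$V{\left(U \right)} = 3 i \sqrt{2}$ ($V{\left(U \right)} = \sqrt{-20 + 2} = \sqrt{-18} = 3 i \sqrt{2}$)
$\left(876 - 1151\right) + V{\left(-27 \right)} = \left(876 - 1151\right) + 3 i \sqrt{2} = -275 + 3 i \sqrt{2}$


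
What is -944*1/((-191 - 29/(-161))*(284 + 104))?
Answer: 18998/1490017 ≈ 0.012750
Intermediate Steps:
-944*1/((-191 - 29/(-161))*(284 + 104)) = -944*1/(388*(-191 - 29*(-1/161))) = -944*1/(388*(-191 + 29/161)) = -944/((-30722/161*388)) = -944/(-11920136/161) = -944*(-161/11920136) = 18998/1490017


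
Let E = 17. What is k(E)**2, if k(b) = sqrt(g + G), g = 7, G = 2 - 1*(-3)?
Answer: 12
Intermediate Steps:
G = 5 (G = 2 + 3 = 5)
k(b) = 2*sqrt(3) (k(b) = sqrt(7 + 5) = sqrt(12) = 2*sqrt(3))
k(E)**2 = (2*sqrt(3))**2 = 12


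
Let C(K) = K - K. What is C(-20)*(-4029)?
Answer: 0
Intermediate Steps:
C(K) = 0
C(-20)*(-4029) = 0*(-4029) = 0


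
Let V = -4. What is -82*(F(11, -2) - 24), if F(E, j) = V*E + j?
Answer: 5740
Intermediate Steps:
F(E, j) = j - 4*E (F(E, j) = -4*E + j = j - 4*E)
-82*(F(11, -2) - 24) = -82*((-2 - 4*11) - 24) = -82*((-2 - 44) - 24) = -82*(-46 - 24) = -82*(-70) = 5740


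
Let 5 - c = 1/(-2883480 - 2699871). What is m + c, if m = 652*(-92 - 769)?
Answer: -3134309000816/5583351 ≈ -5.6137e+5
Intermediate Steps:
m = -561372 (m = 652*(-861) = -561372)
c = 27916756/5583351 (c = 5 - 1/(-2883480 - 2699871) = 5 - 1/(-5583351) = 5 - 1*(-1/5583351) = 5 + 1/5583351 = 27916756/5583351 ≈ 5.0000)
m + c = -561372 + 27916756/5583351 = -3134309000816/5583351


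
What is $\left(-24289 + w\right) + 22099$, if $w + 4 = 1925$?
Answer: $-269$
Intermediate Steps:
$w = 1921$ ($w = -4 + 1925 = 1921$)
$\left(-24289 + w\right) + 22099 = \left(-24289 + 1921\right) + 22099 = -22368 + 22099 = -269$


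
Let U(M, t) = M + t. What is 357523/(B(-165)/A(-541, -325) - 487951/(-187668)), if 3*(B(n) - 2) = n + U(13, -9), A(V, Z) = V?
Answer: 36298733862924/273677671 ≈ 1.3263e+5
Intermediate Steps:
B(n) = 10/3 + n/3 (B(n) = 2 + (n + (13 - 9))/3 = 2 + (n + 4)/3 = 2 + (4 + n)/3 = 2 + (4/3 + n/3) = 10/3 + n/3)
357523/(B(-165)/A(-541, -325) - 487951/(-187668)) = 357523/((10/3 + (1/3)*(-165))/(-541) - 487951/(-187668)) = 357523/((10/3 - 55)*(-1/541) - 487951*(-1/187668)) = 357523/(-155/3*(-1/541) + 487951/187668) = 357523/(155/1623 + 487951/187668) = 357523/(273677671/101528388) = 357523*(101528388/273677671) = 36298733862924/273677671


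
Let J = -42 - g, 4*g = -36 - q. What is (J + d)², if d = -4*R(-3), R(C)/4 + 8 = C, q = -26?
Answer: 74529/4 ≈ 18632.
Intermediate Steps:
R(C) = -32 + 4*C
g = -5/2 (g = (-36 - 1*(-26))/4 = (-36 + 26)/4 = (¼)*(-10) = -5/2 ≈ -2.5000)
d = 176 (d = -4*(-32 + 4*(-3)) = -4*(-32 - 12) = -4*(-44) = 176)
J = -79/2 (J = -42 - 1*(-5/2) = -42 + 5/2 = -79/2 ≈ -39.500)
(J + d)² = (-79/2 + 176)² = (273/2)² = 74529/4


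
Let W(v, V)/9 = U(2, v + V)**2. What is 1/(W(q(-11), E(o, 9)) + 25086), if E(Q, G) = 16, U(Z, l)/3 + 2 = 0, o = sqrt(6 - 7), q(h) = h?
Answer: 1/25410 ≈ 3.9355e-5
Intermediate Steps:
o = I (o = sqrt(-1) = I ≈ 1.0*I)
U(Z, l) = -6 (U(Z, l) = -6 + 3*0 = -6 + 0 = -6)
W(v, V) = 324 (W(v, V) = 9*(-6)**2 = 9*36 = 324)
1/(W(q(-11), E(o, 9)) + 25086) = 1/(324 + 25086) = 1/25410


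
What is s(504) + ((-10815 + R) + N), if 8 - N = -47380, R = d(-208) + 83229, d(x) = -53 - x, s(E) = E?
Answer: 120461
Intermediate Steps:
R = 83384 (R = (-53 - 1*(-208)) + 83229 = (-53 + 208) + 83229 = 155 + 83229 = 83384)
N = 47388 (N = 8 - 1*(-47380) = 8 + 47380 = 47388)
s(504) + ((-10815 + R) + N) = 504 + ((-10815 + 83384) + 47388) = 504 + (72569 + 47388) = 504 + 119957 = 120461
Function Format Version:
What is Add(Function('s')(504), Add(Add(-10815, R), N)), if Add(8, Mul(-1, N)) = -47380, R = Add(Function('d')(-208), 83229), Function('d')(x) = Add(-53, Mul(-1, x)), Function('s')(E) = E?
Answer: 120461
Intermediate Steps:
R = 83384 (R = Add(Add(-53, Mul(-1, -208)), 83229) = Add(Add(-53, 208), 83229) = Add(155, 83229) = 83384)
N = 47388 (N = Add(8, Mul(-1, -47380)) = Add(8, 47380) = 47388)
Add(Function('s')(504), Add(Add(-10815, R), N)) = Add(504, Add(Add(-10815, 83384), 47388)) = Add(504, Add(72569, 47388)) = Add(504, 119957) = 120461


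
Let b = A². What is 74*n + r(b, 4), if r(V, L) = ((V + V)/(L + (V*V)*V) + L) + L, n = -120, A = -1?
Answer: -44358/5 ≈ -8871.6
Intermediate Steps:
b = 1 (b = (-1)² = 1)
r(V, L) = 2*L + 2*V/(L + V³) (r(V, L) = ((2*V)/(L + V²*V) + L) + L = ((2*V)/(L + V³) + L) + L = (2*V/(L + V³) + L) + L = (L + 2*V/(L + V³)) + L = 2*L + 2*V/(L + V³))
74*n + r(b, 4) = 74*(-120) + 2*(1 + 4² + 4*1³)/(4 + 1³) = -8880 + 2*(1 + 16 + 4*1)/(4 + 1) = -8880 + 2*(1 + 16 + 4)/5 = -8880 + 2*(⅕)*21 = -8880 + 42/5 = -44358/5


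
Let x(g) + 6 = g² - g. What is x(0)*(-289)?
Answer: 1734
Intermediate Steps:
x(g) = -6 + g² - g (x(g) = -6 + (g² - g) = -6 + g² - g)
x(0)*(-289) = (-6 + 0² - 1*0)*(-289) = (-6 + 0 + 0)*(-289) = -6*(-289) = 1734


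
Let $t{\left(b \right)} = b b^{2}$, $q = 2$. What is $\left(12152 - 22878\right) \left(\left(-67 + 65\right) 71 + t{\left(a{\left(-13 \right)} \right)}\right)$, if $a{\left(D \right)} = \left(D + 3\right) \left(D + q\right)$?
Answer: $-14274782908$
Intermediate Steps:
$a{\left(D \right)} = \left(2 + D\right) \left(3 + D\right)$ ($a{\left(D \right)} = \left(D + 3\right) \left(D + 2\right) = \left(3 + D\right) \left(2 + D\right) = \left(2 + D\right) \left(3 + D\right)$)
$t{\left(b \right)} = b^{3}$
$\left(12152 - 22878\right) \left(\left(-67 + 65\right) 71 + t{\left(a{\left(-13 \right)} \right)}\right) = \left(12152 - 22878\right) \left(\left(-67 + 65\right) 71 + \left(6 + \left(-13\right)^{2} + 5 \left(-13\right)\right)^{3}\right) = - 10726 \left(\left(-2\right) 71 + \left(6 + 169 - 65\right)^{3}\right) = - 10726 \left(-142 + 110^{3}\right) = - 10726 \left(-142 + 1331000\right) = \left(-10726\right) 1330858 = -14274782908$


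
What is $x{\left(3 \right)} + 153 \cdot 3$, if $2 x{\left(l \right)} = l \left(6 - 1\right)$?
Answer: $\frac{933}{2} \approx 466.5$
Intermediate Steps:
$x{\left(l \right)} = \frac{5 l}{2}$ ($x{\left(l \right)} = \frac{l \left(6 - 1\right)}{2} = \frac{l 5}{2} = \frac{5 l}{2}$)
$x{\left(3 \right)} + 153 \cdot 3 = \frac{5}{2} \cdot 3 + 153 \cdot 3 = \frac{15}{2} + 459 = \frac{933}{2}$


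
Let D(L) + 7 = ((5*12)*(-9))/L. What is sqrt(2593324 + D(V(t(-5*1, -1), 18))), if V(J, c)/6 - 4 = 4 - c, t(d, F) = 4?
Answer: sqrt(2593326) ≈ 1610.4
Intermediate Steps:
V(J, c) = 48 - 6*c (V(J, c) = 24 + 6*(4 - c) = 24 + (24 - 6*c) = 48 - 6*c)
D(L) = -7 - 540/L (D(L) = -7 + ((5*12)*(-9))/L = -7 + (60*(-9))/L = -7 - 540/L)
sqrt(2593324 + D(V(t(-5*1, -1), 18))) = sqrt(2593324 + (-7 - 540/(48 - 6*18))) = sqrt(2593324 + (-7 - 540/(48 - 108))) = sqrt(2593324 + (-7 - 540/(-60))) = sqrt(2593324 + (-7 - 540*(-1/60))) = sqrt(2593324 + (-7 + 9)) = sqrt(2593324 + 2) = sqrt(2593326)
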